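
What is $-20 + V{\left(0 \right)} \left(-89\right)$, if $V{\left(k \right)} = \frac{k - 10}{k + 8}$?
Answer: $\frac{365}{4} \approx 91.25$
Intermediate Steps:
$V{\left(k \right)} = \frac{-10 + k}{8 + k}$
$-20 + V{\left(0 \right)} \left(-89\right) = -20 + \frac{-10 + 0}{8 + 0} \left(-89\right) = -20 + \frac{1}{8} \left(-10\right) \left(-89\right) = -20 - - \frac{445}{4} = -20 + \frac{445}{4} = \frac{365}{4}$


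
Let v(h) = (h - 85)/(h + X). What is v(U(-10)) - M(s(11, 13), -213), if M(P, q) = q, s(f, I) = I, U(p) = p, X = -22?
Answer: 6911/32 ≈ 215.97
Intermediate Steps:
v(h) = (-85 + h)/(-22 + h) (v(h) = (h - 85)/(h - 22) = (-85 + h)/(-22 + h))
v(U(-10)) - M(s(11, 13), -213) = (-85 - 10)/(-22 - 10) - 1*(-213) = -95/(-32) + 213 = -1/32*(-95) + 213 = 95/32 + 213 = 6911/32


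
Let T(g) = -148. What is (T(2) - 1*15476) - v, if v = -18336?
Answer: 2712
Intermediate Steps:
(T(2) - 1*15476) - v = (-148 - 1*15476) - 1*(-18336) = (-148 - 15476) + 18336 = -15624 + 18336 = 2712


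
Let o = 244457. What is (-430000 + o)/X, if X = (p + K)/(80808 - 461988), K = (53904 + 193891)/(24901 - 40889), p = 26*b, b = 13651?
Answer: 1130755788471120/5674309093 ≈ 1.9928e+5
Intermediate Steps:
p = 354926 (p = 26*13651 = 354926)
K = -247795/15988 (K = 247795/(-15988) = 247795*(-1/15988) = -247795/15988 ≈ -15.499)
X = -5674309093/6094305840 (X = (354926 - 247795/15988)/(80808 - 461988) = (5674309093/15988)/(-381180) = (5674309093/15988)*(-1/381180) = -5674309093/6094305840 ≈ -0.93108)
(-430000 + o)/X = (-430000 + 244457)/(-5674309093/6094305840) = -185543*(-6094305840/5674309093) = 1130755788471120/5674309093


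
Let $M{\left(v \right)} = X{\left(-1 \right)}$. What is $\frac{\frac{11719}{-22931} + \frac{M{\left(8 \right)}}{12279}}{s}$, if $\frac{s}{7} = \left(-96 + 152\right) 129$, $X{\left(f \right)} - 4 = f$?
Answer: $- \frac{139369}{13796917701} \approx -1.0101 \cdot 10^{-5}$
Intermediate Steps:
$X{\left(f \right)} = 4 + f$
$s = 50568$ ($s = 7 \left(-96 + 152\right) 129 = 7 \cdot 56 \cdot 129 = 7 \cdot 7224 = 50568$)
$M{\left(v \right)} = 3$ ($M{\left(v \right)} = 4 - 1 = 3$)
$\frac{\frac{11719}{-22931} + \frac{M{\left(8 \right)}}{12279}}{s} = \frac{\frac{11719}{-22931} + \frac{3}{12279}}{50568} = \left(11719 \left(- \frac{1}{22931}\right) + 3 \cdot \frac{1}{12279}\right) \frac{1}{50568} = \left(- \frac{11719}{22931} + \frac{1}{4093}\right) \frac{1}{50568} = \left(- \frac{47942936}{93856583}\right) \frac{1}{50568} = - \frac{139369}{13796917701}$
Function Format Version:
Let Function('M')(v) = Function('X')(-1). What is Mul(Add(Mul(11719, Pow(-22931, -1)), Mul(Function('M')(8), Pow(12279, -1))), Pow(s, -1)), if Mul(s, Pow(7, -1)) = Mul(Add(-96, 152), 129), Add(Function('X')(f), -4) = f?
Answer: Rational(-139369, 13796917701) ≈ -1.0101e-5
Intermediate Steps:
Function('X')(f) = Add(4, f)
s = 50568 (s = Mul(7, Mul(Add(-96, 152), 129)) = Mul(7, Mul(56, 129)) = Mul(7, 7224) = 50568)
Function('M')(v) = 3 (Function('M')(v) = Add(4, -1) = 3)
Mul(Add(Mul(11719, Pow(-22931, -1)), Mul(Function('M')(8), Pow(12279, -1))), Pow(s, -1)) = Mul(Add(Mul(11719, Pow(-22931, -1)), Mul(3, Pow(12279, -1))), Pow(50568, -1)) = Mul(Add(Mul(11719, Rational(-1, 22931)), Mul(3, Rational(1, 12279))), Rational(1, 50568)) = Mul(Add(Rational(-11719, 22931), Rational(1, 4093)), Rational(1, 50568)) = Mul(Rational(-47942936, 93856583), Rational(1, 50568)) = Rational(-139369, 13796917701)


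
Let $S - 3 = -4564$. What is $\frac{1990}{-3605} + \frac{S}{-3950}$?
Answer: $\frac{1716381}{2847950} \approx 0.60267$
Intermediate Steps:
$S = -4561$ ($S = 3 - 4564 = -4561$)
$\frac{1990}{-3605} + \frac{S}{-3950} = \frac{1990}{-3605} - \frac{4561}{-3950} = 1990 \left(- \frac{1}{3605}\right) - - \frac{4561}{3950} = - \frac{398}{721} + \frac{4561}{3950} = \frac{1716381}{2847950}$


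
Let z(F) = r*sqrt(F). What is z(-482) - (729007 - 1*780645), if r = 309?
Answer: 51638 + 309*I*sqrt(482) ≈ 51638.0 + 6783.9*I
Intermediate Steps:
z(F) = 309*sqrt(F)
z(-482) - (729007 - 1*780645) = 309*sqrt(-482) - (729007 - 1*780645) = 309*(I*sqrt(482)) - (729007 - 780645) = 309*I*sqrt(482) - 1*(-51638) = 309*I*sqrt(482) + 51638 = 51638 + 309*I*sqrt(482)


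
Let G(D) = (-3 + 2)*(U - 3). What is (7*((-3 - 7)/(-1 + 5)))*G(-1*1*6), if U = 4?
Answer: 35/2 ≈ 17.500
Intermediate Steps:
G(D) = -1 (G(D) = (-3 + 2)*(4 - 3) = -1*1 = -1)
(7*((-3 - 7)/(-1 + 5)))*G(-1*1*6) = (7*((-3 - 7)/(-1 + 5)))*(-1) = (7*(-10/4))*(-1) = (7*(-10*1/4))*(-1) = (7*(-5/2))*(-1) = -35/2*(-1) = 35/2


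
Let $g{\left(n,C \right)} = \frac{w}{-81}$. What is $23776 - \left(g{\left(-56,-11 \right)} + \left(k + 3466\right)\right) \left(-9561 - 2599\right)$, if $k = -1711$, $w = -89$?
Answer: $\frac{1731612896}{81} \approx 2.1378 \cdot 10^{7}$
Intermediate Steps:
$g{\left(n,C \right)} = \frac{89}{81}$ ($g{\left(n,C \right)} = - \frac{89}{-81} = \left(-89\right) \left(- \frac{1}{81}\right) = \frac{89}{81}$)
$23776 - \left(g{\left(-56,-11 \right)} + \left(k + 3466\right)\right) \left(-9561 - 2599\right) = 23776 - \left(\frac{89}{81} + \left(-1711 + 3466\right)\right) \left(-9561 - 2599\right) = 23776 - \left(\frac{89}{81} + 1755\right) \left(-12160\right) = 23776 - \frac{142244}{81} \left(-12160\right) = 23776 - - \frac{1729687040}{81} = 23776 + \frac{1729687040}{81} = \frac{1731612896}{81}$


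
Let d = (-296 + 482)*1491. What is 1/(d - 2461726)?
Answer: -1/2184400 ≈ -4.5779e-7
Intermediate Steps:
d = 277326 (d = 186*1491 = 277326)
1/(d - 2461726) = 1/(277326 - 2461726) = 1/(-2184400) = -1/2184400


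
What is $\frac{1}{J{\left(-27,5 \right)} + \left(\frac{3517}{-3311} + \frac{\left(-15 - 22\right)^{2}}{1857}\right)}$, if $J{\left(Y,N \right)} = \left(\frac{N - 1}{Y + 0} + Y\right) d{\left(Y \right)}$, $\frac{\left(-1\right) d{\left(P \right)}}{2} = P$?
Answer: $- \frac{6148527}{9015738892} \approx -0.00068198$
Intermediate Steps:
$d{\left(P \right)} = - 2 P$
$J{\left(Y,N \right)} = - 2 Y \left(Y + \frac{-1 + N}{Y}\right)$ ($J{\left(Y,N \right)} = \left(\frac{N - 1}{Y + 0} + Y\right) \left(- 2 Y\right) = \left(\frac{-1 + N}{Y} + Y\right) \left(- 2 Y\right) = \left(Y + \frac{-1 + N}{Y}\right) \left(- 2 Y\right) = - 2 Y \left(Y + \frac{-1 + N}{Y}\right)$)
$\frac{1}{J{\left(-27,5 \right)} + \left(\frac{3517}{-3311} + \frac{\left(-15 - 22\right)^{2}}{1857}\right)} = \frac{1}{\left(2 - 10 - 2 \left(-27\right)^{2}\right) + \left(\frac{3517}{-3311} + \frac{\left(-15 - 22\right)^{2}}{1857}\right)} = \frac{1}{\left(2 - 10 - 1458\right) + \left(3517 \left(- \frac{1}{3311}\right) + \left(-37\right)^{2} \cdot \frac{1}{1857}\right)} = \frac{1}{\left(2 - 10 - 1458\right) + \left(- \frac{3517}{3311} + 1369 \cdot \frac{1}{1857}\right)} = \frac{1}{-1466 + \left(- \frac{3517}{3311} + \frac{1369}{1857}\right)} = \frac{1}{-1466 - \frac{1998310}{6148527}} = \frac{1}{- \frac{9015738892}{6148527}} = - \frac{6148527}{9015738892}$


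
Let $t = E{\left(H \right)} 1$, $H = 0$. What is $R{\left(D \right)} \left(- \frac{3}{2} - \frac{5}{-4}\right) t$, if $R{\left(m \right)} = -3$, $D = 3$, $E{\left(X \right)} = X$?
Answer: $0$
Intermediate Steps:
$t = 0$ ($t = 0 \cdot 1 = 0$)
$R{\left(D \right)} \left(- \frac{3}{2} - \frac{5}{-4}\right) t = - 3 \left(- \frac{3}{2} - \frac{5}{-4}\right) 0 = - 3 \left(\left(-3\right) \frac{1}{2} - - \frac{5}{4}\right) 0 = - 3 \left(- \frac{3}{2} + \frac{5}{4}\right) 0 = \left(-3\right) \left(- \frac{1}{4}\right) 0 = \frac{3}{4} \cdot 0 = 0$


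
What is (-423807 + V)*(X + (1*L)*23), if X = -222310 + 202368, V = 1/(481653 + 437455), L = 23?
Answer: 7561837257861015/919108 ≈ 8.2274e+9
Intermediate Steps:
V = 1/919108 ≈ 1.0880e-6
X = -19942
(-423807 + V)*(X + (1*L)*23) = (-423807 + 1/919108)*(-19942 + (1*23)*23) = -389524404155*(-19942 + 23*23)/919108 = -389524404155*(-19942 + 529)/919108 = -389524404155/919108*(-19413) = 7561837257861015/919108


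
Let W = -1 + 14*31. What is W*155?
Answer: 67115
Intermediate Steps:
W = 433 (W = -1 + 434 = 433)
W*155 = 433*155 = 67115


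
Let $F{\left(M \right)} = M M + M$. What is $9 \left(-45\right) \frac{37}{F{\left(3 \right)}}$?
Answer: $- \frac{4995}{4} \approx -1248.8$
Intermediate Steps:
$F{\left(M \right)} = M + M^{2}$ ($F{\left(M \right)} = M^{2} + M = M + M^{2}$)
$9 \left(-45\right) \frac{37}{F{\left(3 \right)}} = 9 \left(-45\right) \frac{37}{3 \left(1 + 3\right)} = - 405 \frac{37}{3 \cdot 4} = - 405 \cdot \frac{37}{12} = - 405 \cdot 37 \cdot \frac{1}{12} = \left(-405\right) \frac{37}{12} = - \frac{4995}{4}$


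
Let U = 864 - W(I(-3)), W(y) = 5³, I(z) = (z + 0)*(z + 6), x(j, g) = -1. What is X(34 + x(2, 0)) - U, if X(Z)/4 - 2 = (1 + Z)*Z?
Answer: 3757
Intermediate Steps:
I(z) = z*(6 + z)
W(y) = 125
X(Z) = 8 + 4*Z*(1 + Z) (X(Z) = 8 + 4*((1 + Z)*Z) = 8 + 4*(Z*(1 + Z)) = 8 + 4*Z*(1 + Z))
U = 739 (U = 864 - 1*125 = 864 - 125 = 739)
X(34 + x(2, 0)) - U = (8 + 4*(34 - 1) + 4*(34 - 1)²) - 1*739 = (8 + 4*33 + 4*33²) - 739 = (8 + 132 + 4*1089) - 739 = (8 + 132 + 4356) - 739 = 4496 - 739 = 3757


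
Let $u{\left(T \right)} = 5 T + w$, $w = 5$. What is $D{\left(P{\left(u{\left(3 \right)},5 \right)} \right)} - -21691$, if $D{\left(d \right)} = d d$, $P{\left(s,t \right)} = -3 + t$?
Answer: $21695$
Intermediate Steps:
$u{\left(T \right)} = 5 + 5 T$ ($u{\left(T \right)} = 5 T + 5 = 5 + 5 T$)
$D{\left(d \right)} = d^{2}$
$D{\left(P{\left(u{\left(3 \right)},5 \right)} \right)} - -21691 = \left(-3 + 5\right)^{2} - -21691 = 2^{2} + 21691 = 4 + 21691 = 21695$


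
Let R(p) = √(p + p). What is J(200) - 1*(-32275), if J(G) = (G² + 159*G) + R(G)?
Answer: 104095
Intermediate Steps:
R(p) = √2*√p (R(p) = √(2*p) = √2*√p)
J(G) = G² + 159*G + √2*√G (J(G) = (G² + 159*G) + √2*√G = G² + 159*G + √2*√G)
J(200) - 1*(-32275) = (200² + 159*200 + √2*√200) - 1*(-32275) = (40000 + 31800 + √2*(10*√2)) + 32275 = (40000 + 31800 + 20) + 32275 = 71820 + 32275 = 104095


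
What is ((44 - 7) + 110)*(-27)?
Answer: -3969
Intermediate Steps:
((44 - 7) + 110)*(-27) = (37 + 110)*(-27) = 147*(-27) = -3969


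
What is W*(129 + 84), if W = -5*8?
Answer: -8520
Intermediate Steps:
W = -40
W*(129 + 84) = -40*(129 + 84) = -40*213 = -8520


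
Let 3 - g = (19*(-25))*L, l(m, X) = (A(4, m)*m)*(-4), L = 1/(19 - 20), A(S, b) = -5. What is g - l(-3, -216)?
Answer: -412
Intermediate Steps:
L = -1 (L = 1/(-1) = -1)
l(m, X) = 20*m (l(m, X) = -5*m*(-4) = 20*m)
g = -472 (g = 3 - 19*(-25)*(-1) = 3 - (-475)*(-1) = 3 - 1*475 = 3 - 475 = -472)
g - l(-3, -216) = -472 - 20*(-3) = -472 - 1*(-60) = -472 + 60 = -412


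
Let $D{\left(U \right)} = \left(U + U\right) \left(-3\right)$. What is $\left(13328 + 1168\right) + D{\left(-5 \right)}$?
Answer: $14526$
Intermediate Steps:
$D{\left(U \right)} = - 6 U$ ($D{\left(U \right)} = 2 U \left(-3\right) = - 6 U$)
$\left(13328 + 1168\right) + D{\left(-5 \right)} = \left(13328 + 1168\right) - -30 = 14496 + 30 = 14526$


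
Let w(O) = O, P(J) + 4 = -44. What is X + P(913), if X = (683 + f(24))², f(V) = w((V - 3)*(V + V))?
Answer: 2859433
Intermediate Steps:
P(J) = -48 (P(J) = -4 - 44 = -48)
f(V) = 2*V*(-3 + V) (f(V) = (V - 3)*(V + V) = (-3 + V)*(2*V) = 2*V*(-3 + V))
X = 2859481 (X = (683 + 2*24*(-3 + 24))² = (683 + 2*24*21)² = (683 + 1008)² = 1691² = 2859481)
X + P(913) = 2859481 - 48 = 2859433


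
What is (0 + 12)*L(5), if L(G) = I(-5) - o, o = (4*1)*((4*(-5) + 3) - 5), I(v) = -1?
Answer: 1044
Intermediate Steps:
o = -88 (o = 4*((-20 + 3) - 5) = 4*(-17 - 5) = 4*(-22) = -88)
L(G) = 87 (L(G) = -1 - 1*(-88) = -1 + 88 = 87)
(0 + 12)*L(5) = (0 + 12)*87 = 12*87 = 1044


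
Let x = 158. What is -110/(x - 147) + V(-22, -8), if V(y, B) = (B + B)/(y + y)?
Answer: -106/11 ≈ -9.6364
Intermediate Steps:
V(y, B) = B/y (V(y, B) = (2*B)/((2*y)) = (2*B)*(1/(2*y)) = B/y)
-110/(x - 147) + V(-22, -8) = -110/(158 - 147) - 8/(-22) = -110/11 - 8*(-1/22) = -110*1/11 + 4/11 = -10 + 4/11 = -106/11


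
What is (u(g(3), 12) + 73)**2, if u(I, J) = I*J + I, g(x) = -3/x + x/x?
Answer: 5329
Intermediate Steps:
g(x) = 1 - 3/x (g(x) = -3/x + 1 = 1 - 3/x)
u(I, J) = I + I*J
(u(g(3), 12) + 73)**2 = (((-3 + 3)/3)*(1 + 12) + 73)**2 = (((1/3)*0)*13 + 73)**2 = (0*13 + 73)**2 = (0 + 73)**2 = 73**2 = 5329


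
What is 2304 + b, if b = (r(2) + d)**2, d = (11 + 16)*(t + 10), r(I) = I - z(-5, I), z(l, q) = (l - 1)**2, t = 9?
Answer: 231745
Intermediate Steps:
z(l, q) = (-1 + l)**2
r(I) = -36 + I (r(I) = I - (-1 - 5)**2 = I - 1*(-6)**2 = I - 1*36 = I - 36 = -36 + I)
d = 513 (d = (11 + 16)*(9 + 10) = 27*19 = 513)
b = 229441 (b = ((-36 + 2) + 513)**2 = (-34 + 513)**2 = 479**2 = 229441)
2304 + b = 2304 + 229441 = 231745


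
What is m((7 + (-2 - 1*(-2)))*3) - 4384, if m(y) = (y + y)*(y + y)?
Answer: -2620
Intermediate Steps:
m(y) = 4*y² (m(y) = (2*y)*(2*y) = 4*y²)
m((7 + (-2 - 1*(-2)))*3) - 4384 = 4*((7 + (-2 - 1*(-2)))*3)² - 4384 = 4*((7 + (-2 + 2))*3)² - 4384 = 4*((7 + 0)*3)² - 4384 = 4*(7*3)² - 4384 = 4*21² - 4384 = 4*441 - 4384 = 1764 - 4384 = -2620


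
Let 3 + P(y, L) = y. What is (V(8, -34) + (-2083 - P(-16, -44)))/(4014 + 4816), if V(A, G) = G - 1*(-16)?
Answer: -1041/4415 ≈ -0.23579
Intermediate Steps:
P(y, L) = -3 + y
V(A, G) = 16 + G (V(A, G) = G + 16 = 16 + G)
(V(8, -34) + (-2083 - P(-16, -44)))/(4014 + 4816) = ((16 - 34) + (-2083 - (-3 - 16)))/(4014 + 4816) = (-18 + (-2083 - 1*(-19)))/8830 = (-18 + (-2083 + 19))*(1/8830) = (-18 - 2064)*(1/8830) = -2082*1/8830 = -1041/4415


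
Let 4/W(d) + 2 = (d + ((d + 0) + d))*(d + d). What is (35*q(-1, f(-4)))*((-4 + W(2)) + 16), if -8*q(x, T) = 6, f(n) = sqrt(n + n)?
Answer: -7035/22 ≈ -319.77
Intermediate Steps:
W(d) = 4/(-2 + 6*d**2) (W(d) = 4/(-2 + (d + ((d + 0) + d))*(d + d)) = 4/(-2 + (d + (d + d))*(2*d)) = 4/(-2 + (d + 2*d)*(2*d)) = 4/(-2 + (3*d)*(2*d)) = 4/(-2 + 6*d**2))
f(n) = sqrt(2)*sqrt(n) (f(n) = sqrt(2*n) = sqrt(2)*sqrt(n))
q(x, T) = -3/4 (q(x, T) = -1/8*6 = -3/4)
(35*q(-1, f(-4)))*((-4 + W(2)) + 16) = (35*(-3/4))*((-4 + 2/(-1 + 3*2**2)) + 16) = -105*((-4 + 2/(-1 + 3*4)) + 16)/4 = -105*((-4 + 2/(-1 + 12)) + 16)/4 = -105*((-4 + 2/11) + 16)/4 = -105*(-42/11 + 16)/4 = -105/4*134/11 = -7035/22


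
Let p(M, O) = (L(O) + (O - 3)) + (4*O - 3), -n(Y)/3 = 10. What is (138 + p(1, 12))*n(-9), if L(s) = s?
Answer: -6120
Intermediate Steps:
n(Y) = -30 (n(Y) = -3*10 = -30)
p(M, O) = -6 + 6*O (p(M, O) = (O + (O - 3)) + (4*O - 3) = (O + (-3 + O)) + (-3 + 4*O) = (-3 + 2*O) + (-3 + 4*O) = -6 + 6*O)
(138 + p(1, 12))*n(-9) = (138 + (-6 + 6*12))*(-30) = (138 + (-6 + 72))*(-30) = (138 + 66)*(-30) = 204*(-30) = -6120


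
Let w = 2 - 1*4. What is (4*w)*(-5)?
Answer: 40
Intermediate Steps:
w = -2 (w = 2 - 4 = -2)
(4*w)*(-5) = (4*(-2))*(-5) = -8*(-5) = 40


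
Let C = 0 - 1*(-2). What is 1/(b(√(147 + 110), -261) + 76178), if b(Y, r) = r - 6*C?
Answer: 1/75905 ≈ 1.3174e-5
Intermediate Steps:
C = 2 (C = 0 + 2 = 2)
b(Y, r) = -12 + r (b(Y, r) = r - 6*2 = r - 12 = -12 + r)
1/(b(√(147 + 110), -261) + 76178) = 1/((-12 - 261) + 76178) = 1/(-273 + 76178) = 1/75905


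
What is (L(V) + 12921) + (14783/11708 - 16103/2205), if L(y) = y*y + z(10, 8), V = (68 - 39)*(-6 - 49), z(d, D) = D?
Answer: 66010526500151/25816140 ≈ 2.5569e+6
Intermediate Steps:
V = -1595 (V = 29*(-55) = -1595)
L(y) = 8 + y**2 (L(y) = y*y + 8 = y**2 + 8 = 8 + y**2)
(L(V) + 12921) + (14783/11708 - 16103/2205) = ((8 + (-1595)**2) + 12921) + (14783/11708 - 16103/2205) = ((8 + 2544025) + 12921) + (14783*(1/11708) - 16103*1/2205) = (2544033 + 12921) + (14783/11708 - 16103/2205) = 2556954 - 155937409/25816140 = 66010526500151/25816140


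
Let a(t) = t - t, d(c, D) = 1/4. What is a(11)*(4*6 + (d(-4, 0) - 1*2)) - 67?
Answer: -67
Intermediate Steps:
d(c, D) = ¼ (d(c, D) = 1*(¼) = ¼)
a(t) = 0
a(11)*(4*6 + (d(-4, 0) - 1*2)) - 67 = 0*(4*6 + (¼ - 1*2)) - 67 = 0*(24 + (¼ - 2)) - 67 = 0*(24 - 7/4) - 67 = 0*(89/4) - 67 = 0 - 67 = -67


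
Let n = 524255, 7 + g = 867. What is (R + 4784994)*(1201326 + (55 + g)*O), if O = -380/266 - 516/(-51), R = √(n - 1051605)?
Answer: 688579317216576/119 + 719519520*I*√21094/119 ≈ 5.7864e+12 + 8.7816e+8*I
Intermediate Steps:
g = 860 (g = -7 + 867 = 860)
R = 5*I*√21094 (R = √(524255 - 1051605) = √(-527350) = 5*I*√21094 ≈ 726.19*I)
O = 1034/119 (O = -380*1/266 - 516*(-1/51) = -10/7 + 172/17 = 1034/119 ≈ 8.6891)
(R + 4784994)*(1201326 + (55 + g)*O) = (5*I*√21094 + 4784994)*(1201326 + (55 + 860)*(1034/119)) = (4784994 + 5*I*√21094)*(1201326 + 915*(1034/119)) = (4784994 + 5*I*√21094)*(1201326 + 946110/119) = (4784994 + 5*I*√21094)*(143903904/119) = 688579317216576/119 + 719519520*I*√21094/119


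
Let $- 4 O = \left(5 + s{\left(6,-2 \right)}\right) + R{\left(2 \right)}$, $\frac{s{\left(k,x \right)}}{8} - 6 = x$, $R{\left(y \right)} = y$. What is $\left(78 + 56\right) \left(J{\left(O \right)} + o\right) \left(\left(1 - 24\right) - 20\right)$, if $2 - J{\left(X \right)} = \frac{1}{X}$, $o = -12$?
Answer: $\frac{2224132}{39} \approx 57029.0$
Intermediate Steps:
$s{\left(k,x \right)} = 48 + 8 x$
$O = - \frac{39}{4}$ ($O = - \frac{\left(5 + \left(48 + 8 \left(-2\right)\right)\right) + 2}{4} = - \frac{\left(5 + \left(48 - 16\right)\right) + 2}{4} = - \frac{\left(5 + 32\right) + 2}{4} = - \frac{37 + 2}{4} = \left(- \frac{1}{4}\right) 39 = - \frac{39}{4} \approx -9.75$)
$J{\left(X \right)} = 2 - \frac{1}{X}$
$\left(78 + 56\right) \left(J{\left(O \right)} + o\right) \left(\left(1 - 24\right) - 20\right) = \left(78 + 56\right) \left(\left(2 - \frac{1}{- \frac{39}{4}}\right) - 12\right) \left(\left(1 - 24\right) - 20\right) = 134 \left(\left(2 - - \frac{4}{39}\right) - 12\right) \left(-23 - 20\right) = 134 \left(\left(2 + \frac{4}{39}\right) - 12\right) \left(-43\right) = 134 \left(\frac{82}{39} - 12\right) \left(-43\right) = 134 \left(- \frac{386}{39}\right) \left(-43\right) = \left(- \frac{51724}{39}\right) \left(-43\right) = \frac{2224132}{39}$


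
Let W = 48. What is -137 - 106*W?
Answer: -5225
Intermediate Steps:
-137 - 106*W = -137 - 106*48 = -137 - 5088 = -5225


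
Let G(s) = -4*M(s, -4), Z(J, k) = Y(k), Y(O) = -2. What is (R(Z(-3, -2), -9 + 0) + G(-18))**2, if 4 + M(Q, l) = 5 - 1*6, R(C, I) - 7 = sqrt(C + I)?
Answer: (27 + I*sqrt(11))**2 ≈ 718.0 + 179.1*I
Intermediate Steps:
Z(J, k) = -2
R(C, I) = 7 + sqrt(C + I)
M(Q, l) = -5 (M(Q, l) = -4 + (5 - 1*6) = -4 + (5 - 6) = -4 - 1 = -5)
G(s) = 20 (G(s) = -4*(-5) = 20)
(R(Z(-3, -2), -9 + 0) + G(-18))**2 = ((7 + sqrt(-2 + (-9 + 0))) + 20)**2 = ((7 + sqrt(-2 - 9)) + 20)**2 = ((7 + sqrt(-11)) + 20)**2 = ((7 + I*sqrt(11)) + 20)**2 = (27 + I*sqrt(11))**2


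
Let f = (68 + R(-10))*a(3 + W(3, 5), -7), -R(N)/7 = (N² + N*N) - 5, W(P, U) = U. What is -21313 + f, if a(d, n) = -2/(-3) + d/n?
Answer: -434603/21 ≈ -20695.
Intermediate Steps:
R(N) = 35 - 14*N² (R(N) = -7*((N² + N*N) - 5) = -7*((N² + N²) - 5) = -7*(2*N² - 5) = -7*(-5 + 2*N²) = 35 - 14*N²)
a(d, n) = ⅔ + d/n (a(d, n) = -2*(-⅓) + d/n = ⅔ + d/n)
f = 12970/21 (f = (68 + (35 - 14*(-10)²))*(⅔ + (3 + 5)/(-7)) = (68 + (35 - 14*100))*(⅔ + 8*(-⅐)) = (68 + (35 - 1400))*(⅔ - 8/7) = (68 - 1365)*(-10/21) = -1297*(-10/21) = 12970/21 ≈ 617.62)
-21313 + f = -21313 + 12970/21 = -434603/21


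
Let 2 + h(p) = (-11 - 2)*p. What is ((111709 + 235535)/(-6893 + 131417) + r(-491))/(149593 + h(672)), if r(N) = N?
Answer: -1013234/292330467 ≈ -0.0034661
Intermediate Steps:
h(p) = -2 - 13*p (h(p) = -2 + (-11 - 2)*p = -2 - 13*p)
((111709 + 235535)/(-6893 + 131417) + r(-491))/(149593 + h(672)) = ((111709 + 235535)/(-6893 + 131417) - 491)/(149593 + (-2 - 13*672)) = (347244/124524 - 491)/(149593 + (-2 - 8736)) = (347244*(1/124524) - 491)/(149593 - 8738) = (28937/10377 - 491)/140855 = -5066170/10377*1/140855 = -1013234/292330467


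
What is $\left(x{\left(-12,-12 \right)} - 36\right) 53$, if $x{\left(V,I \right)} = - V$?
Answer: $-1272$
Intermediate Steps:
$\left(x{\left(-12,-12 \right)} - 36\right) 53 = \left(\left(-1\right) \left(-12\right) - 36\right) 53 = \left(12 - 36\right) 53 = \left(-24\right) 53 = -1272$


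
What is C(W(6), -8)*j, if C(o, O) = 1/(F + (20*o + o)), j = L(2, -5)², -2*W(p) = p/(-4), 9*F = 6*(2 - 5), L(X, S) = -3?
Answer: 36/55 ≈ 0.65455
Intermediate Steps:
F = -2 (F = (6*(2 - 5))/9 = (6*(-3))/9 = (⅑)*(-18) = -2)
W(p) = p/8 (W(p) = -p/(2*(-4)) = -p*(-1)/(2*4) = -(-1)*p/8 = p/8)
j = 9 (j = (-3)² = 9)
C(o, O) = 1/(-2 + 21*o) (C(o, O) = 1/(-2 + (20*o + o)) = 1/(-2 + 21*o))
C(W(6), -8)*j = 9/(-2 + 21*((⅛)*6)) = 9/(-2 + 21*(¾)) = 9/(-2 + 63/4) = 9/(55/4) = (4/55)*9 = 36/55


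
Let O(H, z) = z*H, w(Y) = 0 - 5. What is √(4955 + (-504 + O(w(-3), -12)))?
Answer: √4511 ≈ 67.164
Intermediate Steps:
w(Y) = -5
O(H, z) = H*z
√(4955 + (-504 + O(w(-3), -12))) = √(4955 + (-504 - 5*(-12))) = √(4955 + (-504 + 60)) = √(4955 - 444) = √4511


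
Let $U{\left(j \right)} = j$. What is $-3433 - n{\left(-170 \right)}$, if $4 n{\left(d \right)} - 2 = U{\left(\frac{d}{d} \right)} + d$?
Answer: $- \frac{13565}{4} \approx -3391.3$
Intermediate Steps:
$n{\left(d \right)} = \frac{3}{4} + \frac{d}{4}$ ($n{\left(d \right)} = \frac{1}{2} + \frac{\frac{d}{d} + d}{4} = \frac{1}{2} + \frac{1 + d}{4} = \frac{1}{2} + \left(\frac{1}{4} + \frac{d}{4}\right) = \frac{3}{4} + \frac{d}{4}$)
$-3433 - n{\left(-170 \right)} = -3433 - \left(\frac{3}{4} + \frac{1}{4} \left(-170\right)\right) = -3433 - \left(\frac{3}{4} - \frac{85}{2}\right) = -3433 - - \frac{167}{4} = -3433 + \frac{167}{4} = - \frac{13565}{4}$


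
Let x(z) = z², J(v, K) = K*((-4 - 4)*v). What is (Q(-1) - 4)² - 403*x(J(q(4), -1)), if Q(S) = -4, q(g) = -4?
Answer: -412608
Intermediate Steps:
J(v, K) = -8*K*v (J(v, K) = K*(-8*v) = -8*K*v)
(Q(-1) - 4)² - 403*x(J(q(4), -1)) = (-4 - 4)² - 403*(-8*(-1)*(-4))² = (-8)² - 403*(-32)² = 64 - 403*1024 = 64 - 412672 = -412608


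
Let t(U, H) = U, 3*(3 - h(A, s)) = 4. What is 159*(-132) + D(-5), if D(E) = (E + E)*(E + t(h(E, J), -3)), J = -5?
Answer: -62864/3 ≈ -20955.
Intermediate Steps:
h(A, s) = 5/3 (h(A, s) = 3 - 1/3*4 = 3 - 4/3 = 5/3)
D(E) = 2*E*(5/3 + E) (D(E) = (E + E)*(E + 5/3) = (2*E)*(5/3 + E) = 2*E*(5/3 + E))
159*(-132) + D(-5) = 159*(-132) + (2/3)*(-5)*(5 + 3*(-5)) = -20988 + (2/3)*(-5)*(5 - 15) = -20988 + (2/3)*(-5)*(-10) = -20988 + 100/3 = -62864/3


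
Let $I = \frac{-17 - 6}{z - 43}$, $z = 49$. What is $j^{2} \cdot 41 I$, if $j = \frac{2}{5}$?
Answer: $- \frac{1886}{75} \approx -25.147$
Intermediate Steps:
$j = \frac{2}{5}$ ($j = 2 \cdot \frac{1}{5} = \frac{2}{5} \approx 0.4$)
$I = - \frac{23}{6}$ ($I = \frac{-17 - 6}{49 - 43} = - \frac{23}{6} \approx -3.8333$)
$j^{2} \cdot 41 I = \left(\frac{2}{5}\right)^{2} \cdot 41 \left(- \frac{23}{6}\right) = \frac{4}{25} \cdot 41 \left(- \frac{23}{6}\right) = \frac{164}{25} \left(- \frac{23}{6}\right) = - \frac{1886}{75}$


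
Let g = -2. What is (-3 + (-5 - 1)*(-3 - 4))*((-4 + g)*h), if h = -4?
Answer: 936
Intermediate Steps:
(-3 + (-5 - 1)*(-3 - 4))*((-4 + g)*h) = (-3 + (-5 - 1)*(-3 - 4))*((-4 - 2)*(-4)) = (-3 - 6*(-7))*(-6*(-4)) = (-3 + 42)*24 = 39*24 = 936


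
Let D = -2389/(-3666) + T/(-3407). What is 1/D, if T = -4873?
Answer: 12490062/26003741 ≈ 0.48032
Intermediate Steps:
D = 26003741/12490062 (D = -2389/(-3666) - 4873/(-3407) = -2389*(-1/3666) - 4873*(-1/3407) = 2389/3666 + 4873/3407 = 26003741/12490062 ≈ 2.0820)
1/D = 1/(26003741/12490062) = 12490062/26003741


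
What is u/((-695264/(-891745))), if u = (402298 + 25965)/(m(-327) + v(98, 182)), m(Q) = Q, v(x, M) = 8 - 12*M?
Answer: -381901388935/1740245792 ≈ -219.45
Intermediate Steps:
u = -428263/2503 (u = (402298 + 25965)/(-327 + (8 - 12*182)) = 428263/(-327 + (8 - 2184)) = 428263/(-327 - 2176) = 428263/(-2503) = 428263*(-1/2503) = -428263/2503 ≈ -171.10)
u/((-695264/(-891745))) = -428263/(2503*((-695264/(-891745)))) = -428263/(2503*((-695264*(-1/891745)))) = -428263/(2503*695264/891745) = -428263/2503*891745/695264 = -381901388935/1740245792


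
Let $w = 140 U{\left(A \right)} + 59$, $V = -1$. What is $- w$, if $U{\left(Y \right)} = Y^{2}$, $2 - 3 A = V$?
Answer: $-199$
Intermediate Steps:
$A = 1$ ($A = \frac{2}{3} - - \frac{1}{3} = \frac{2}{3} + \frac{1}{3} = 1$)
$w = 199$ ($w = 140 \cdot 1^{2} + 59 = 140 \cdot 1 + 59 = 140 + 59 = 199$)
$- w = \left(-1\right) 199 = -199$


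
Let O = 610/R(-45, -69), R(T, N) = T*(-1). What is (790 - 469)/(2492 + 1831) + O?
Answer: 176765/12969 ≈ 13.630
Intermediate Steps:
R(T, N) = -T
O = 122/9 (O = 610/((-1*(-45))) = 610/45 = 610*(1/45) = 122/9 ≈ 13.556)
(790 - 469)/(2492 + 1831) + O = (790 - 469)/(2492 + 1831) + 122/9 = 321/4323 + 122/9 = 321*(1/4323) + 122/9 = 107/1441 + 122/9 = 176765/12969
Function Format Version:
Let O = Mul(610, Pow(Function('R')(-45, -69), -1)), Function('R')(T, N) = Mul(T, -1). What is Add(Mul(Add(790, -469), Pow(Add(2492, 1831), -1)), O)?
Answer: Rational(176765, 12969) ≈ 13.630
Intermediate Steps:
Function('R')(T, N) = Mul(-1, T)
O = Rational(122, 9) (O = Mul(610, Pow(Mul(-1, -45), -1)) = Mul(610, Pow(45, -1)) = Mul(610, Rational(1, 45)) = Rational(122, 9) ≈ 13.556)
Add(Mul(Add(790, -469), Pow(Add(2492, 1831), -1)), O) = Add(Mul(Add(790, -469), Pow(Add(2492, 1831), -1)), Rational(122, 9)) = Add(Mul(321, Pow(4323, -1)), Rational(122, 9)) = Add(Mul(321, Rational(1, 4323)), Rational(122, 9)) = Add(Rational(107, 1441), Rational(122, 9)) = Rational(176765, 12969)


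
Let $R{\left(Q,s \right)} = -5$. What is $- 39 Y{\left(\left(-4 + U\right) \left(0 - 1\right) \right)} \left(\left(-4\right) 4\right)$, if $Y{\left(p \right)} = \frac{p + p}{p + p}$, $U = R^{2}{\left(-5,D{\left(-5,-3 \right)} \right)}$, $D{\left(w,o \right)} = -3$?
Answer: $624$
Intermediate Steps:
$U = 25$ ($U = \left(-5\right)^{2} = 25$)
$Y{\left(p \right)} = 1$ ($Y{\left(p \right)} = \frac{2 p}{2 p} = 2 p \frac{1}{2 p} = 1$)
$- 39 Y{\left(\left(-4 + U\right) \left(0 - 1\right) \right)} \left(\left(-4\right) 4\right) = \left(-39\right) 1 \left(\left(-4\right) 4\right) = \left(-39\right) \left(-16\right) = 624$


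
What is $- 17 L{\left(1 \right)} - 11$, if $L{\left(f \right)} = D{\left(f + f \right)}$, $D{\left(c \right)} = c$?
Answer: $-45$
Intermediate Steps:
$L{\left(f \right)} = 2 f$ ($L{\left(f \right)} = f + f = 2 f$)
$- 17 L{\left(1 \right)} - 11 = - 17 \cdot 2 \cdot 1 - 11 = \left(-17\right) 2 - 11 = -34 - 11 = -45$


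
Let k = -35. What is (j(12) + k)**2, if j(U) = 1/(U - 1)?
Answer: 147456/121 ≈ 1218.6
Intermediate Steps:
j(U) = 1/(-1 + U)
(j(12) + k)**2 = (1/(-1 + 12) - 35)**2 = (1/11 - 35)**2 = (-384/11)**2 = 147456/121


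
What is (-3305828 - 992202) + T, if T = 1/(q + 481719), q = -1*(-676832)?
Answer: -4979486954529/1158551 ≈ -4.2980e+6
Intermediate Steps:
q = 676832
T = 1/1158551 (T = 1/(676832 + 481719) = 1/1158551 ≈ 8.6315e-7)
(-3305828 - 992202) + T = (-3305828 - 992202) + 1/1158551 = -4298030 + 1/1158551 = -4979486954529/1158551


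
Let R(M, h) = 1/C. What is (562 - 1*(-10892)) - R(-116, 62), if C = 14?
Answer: 160355/14 ≈ 11454.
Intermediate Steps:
R(M, h) = 1/14
(562 - 1*(-10892)) - R(-116, 62) = (562 - 1*(-10892)) - 1*1/14 = (562 + 10892) - 1/14 = 11454 - 1/14 = 160355/14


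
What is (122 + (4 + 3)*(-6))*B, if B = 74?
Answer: 5920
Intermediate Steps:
(122 + (4 + 3)*(-6))*B = (122 + (4 + 3)*(-6))*74 = (122 + 7*(-6))*74 = (122 - 42)*74 = 80*74 = 5920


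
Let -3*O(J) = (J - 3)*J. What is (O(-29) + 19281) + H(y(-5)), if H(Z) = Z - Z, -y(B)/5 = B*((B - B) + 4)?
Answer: 56915/3 ≈ 18972.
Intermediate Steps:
y(B) = -20*B (y(B) = -5*B*((B - B) + 4) = -5*B*(0 + 4) = -5*B*4 = -20*B)
H(Z) = 0
O(J) = -J*(-3 + J)/3 (O(J) = -(J - 3)*J/3 = -(-3 + J)*J/3 = -J*(-3 + J)/3)
(O(-29) + 19281) + H(y(-5)) = ((1/3)*(-29)*(3 - 1*(-29)) + 19281) + 0 = ((1/3)*(-29)*(3 + 29) + 19281) + 0 = ((1/3)*(-29)*32 + 19281) + 0 = (-928/3 + 19281) + 0 = 56915/3 + 0 = 56915/3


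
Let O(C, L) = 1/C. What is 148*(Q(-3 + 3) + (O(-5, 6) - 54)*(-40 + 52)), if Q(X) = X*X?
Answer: -481296/5 ≈ -96259.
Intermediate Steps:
Q(X) = X²
148*(Q(-3 + 3) + (O(-5, 6) - 54)*(-40 + 52)) = 148*((-3 + 3)² + (1/(-5) - 54)*(-40 + 52)) = 148*(0² + (-⅕ - 54)*12) = 148*(0 - 271/5*12) = 148*(0 - 3252/5) = 148*(-3252/5) = -481296/5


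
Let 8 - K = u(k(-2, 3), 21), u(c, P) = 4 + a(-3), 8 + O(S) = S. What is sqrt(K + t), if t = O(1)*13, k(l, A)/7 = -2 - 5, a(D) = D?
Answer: 2*I*sqrt(21) ≈ 9.1651*I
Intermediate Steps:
O(S) = -8 + S
k(l, A) = -49 (k(l, A) = 7*(-2 - 5) = 7*(-7) = -49)
u(c, P) = 1 (u(c, P) = 4 - 3 = 1)
K = 7 (K = 8 - 1*1 = 8 - 1 = 7)
t = -91 (t = (-8 + 1)*13 = -7*13 = -91)
sqrt(K + t) = sqrt(7 - 91) = sqrt(-84) = 2*I*sqrt(21)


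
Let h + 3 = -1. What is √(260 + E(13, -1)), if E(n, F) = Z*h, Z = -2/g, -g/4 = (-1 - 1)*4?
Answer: √1041/2 ≈ 16.132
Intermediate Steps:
g = 32 (g = -4*(-1 - 1)*4 = -(-8)*4 = -4*(-8) = 32)
h = -4 (h = -3 - 1 = -4)
Z = -1/16 (Z = -2/32 = -2*1/32 = -1/16 ≈ -0.062500)
E(n, F) = ¼ (E(n, F) = -1/16*(-4) = ¼)
√(260 + E(13, -1)) = √(260 + ¼) = √(1041/4) = √1041/2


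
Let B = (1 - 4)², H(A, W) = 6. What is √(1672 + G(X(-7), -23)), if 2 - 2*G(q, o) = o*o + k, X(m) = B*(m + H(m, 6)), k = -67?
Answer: √1442 ≈ 37.974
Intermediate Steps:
B = 9 (B = (-3)² = 9)
X(m) = 54 + 9*m (X(m) = 9*(m + 6) = 9*(6 + m) = 54 + 9*m)
G(q, o) = 69/2 - o²/2 (G(q, o) = 1 - (o*o - 67)/2 = 1 - (o² - 67)/2 = 1 - (-67 + o²)/2 = 1 + (67/2 - o²/2) = 69/2 - o²/2)
√(1672 + G(X(-7), -23)) = √(1672 + (69/2 - ½*(-23)²)) = √(1672 + (69/2 - ½*529)) = √(1672 + (69/2 - 529/2)) = √(1672 - 230) = √1442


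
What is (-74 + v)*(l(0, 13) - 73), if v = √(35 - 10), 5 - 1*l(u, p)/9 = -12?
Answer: -5520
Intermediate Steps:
l(u, p) = 153 (l(u, p) = 45 - 9*(-12) = 45 + 108 = 153)
v = 5 (v = √25 = 5)
(-74 + v)*(l(0, 13) - 73) = (-74 + 5)*(153 - 73) = -69*80 = -5520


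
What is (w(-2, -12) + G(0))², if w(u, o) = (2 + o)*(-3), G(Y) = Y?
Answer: 900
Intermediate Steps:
w(u, o) = -6 - 3*o
(w(-2, -12) + G(0))² = ((-6 - 3*(-12)) + 0)² = ((-6 + 36) + 0)² = (30 + 0)² = 30² = 900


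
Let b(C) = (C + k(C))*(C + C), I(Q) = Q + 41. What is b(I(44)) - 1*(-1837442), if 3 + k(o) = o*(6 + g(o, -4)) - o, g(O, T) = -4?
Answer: 1865832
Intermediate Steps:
I(Q) = 41 + Q
k(o) = -3 + o (k(o) = -3 + (o*(6 - 4) - o) = -3 + (o*2 - o) = -3 + (2*o - o) = -3 + o)
b(C) = 2*C*(-3 + 2*C) (b(C) = (C + (-3 + C))*(C + C) = (-3 + 2*C)*(2*C) = 2*C*(-3 + 2*C))
b(I(44)) - 1*(-1837442) = 2*(41 + 44)*(-3 + 2*(41 + 44)) - 1*(-1837442) = 2*85*(-3 + 2*85) + 1837442 = 2*85*(-3 + 170) + 1837442 = 2*85*167 + 1837442 = 28390 + 1837442 = 1865832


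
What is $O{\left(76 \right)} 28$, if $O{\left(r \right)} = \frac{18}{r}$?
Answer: $\frac{126}{19} \approx 6.6316$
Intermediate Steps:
$O{\left(76 \right)} 28 = \frac{18}{76} \cdot 28 = 18 \cdot \frac{1}{76} \cdot 28 = \frac{9}{38} \cdot 28 = \frac{126}{19}$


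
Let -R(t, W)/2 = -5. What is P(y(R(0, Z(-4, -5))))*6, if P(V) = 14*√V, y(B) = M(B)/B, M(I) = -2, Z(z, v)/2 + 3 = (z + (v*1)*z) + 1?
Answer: 84*I*√5/5 ≈ 37.566*I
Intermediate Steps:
Z(z, v) = -4 + 2*z + 2*v*z (Z(z, v) = -6 + 2*((z + (v*1)*z) + 1) = -6 + 2*((z + v*z) + 1) = -6 + 2*(1 + z + v*z) = -6 + (2 + 2*z + 2*v*z) = -4 + 2*z + 2*v*z)
R(t, W) = 10 (R(t, W) = -2*(-5) = 10)
y(B) = -2/B
P(y(R(0, Z(-4, -5))))*6 = (14*√(-2/10))*6 = (14*√(-2*⅒))*6 = (14*√(-⅕))*6 = (14*(I*√5/5))*6 = (14*I*√5/5)*6 = 84*I*√5/5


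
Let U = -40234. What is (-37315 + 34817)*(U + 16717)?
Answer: 58745466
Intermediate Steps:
(-37315 + 34817)*(U + 16717) = (-37315 + 34817)*(-40234 + 16717) = -2498*(-23517) = 58745466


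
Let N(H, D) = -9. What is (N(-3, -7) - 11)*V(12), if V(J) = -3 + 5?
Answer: -40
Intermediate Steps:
V(J) = 2
(N(-3, -7) - 11)*V(12) = (-9 - 11)*2 = -20*2 = -40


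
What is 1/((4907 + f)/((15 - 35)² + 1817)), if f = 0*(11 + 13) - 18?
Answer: 2217/4889 ≈ 0.45347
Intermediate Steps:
f = -18 (f = 0*24 - 18 = 0 - 18 = -18)
1/((4907 + f)/((15 - 35)² + 1817)) = 1/((4907 - 18)/((15 - 35)² + 1817)) = 1/(4889/((-20)² + 1817)) = 1/(4889/(400 + 1817)) = 1/(4889/2217) = 2217/4889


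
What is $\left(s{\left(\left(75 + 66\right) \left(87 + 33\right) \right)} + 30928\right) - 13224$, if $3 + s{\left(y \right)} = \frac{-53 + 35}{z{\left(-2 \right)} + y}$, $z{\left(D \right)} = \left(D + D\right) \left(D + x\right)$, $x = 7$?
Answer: $\frac{149573441}{8450} \approx 17701.0$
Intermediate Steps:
$z{\left(D \right)} = 2 D \left(7 + D\right)$ ($z{\left(D \right)} = \left(D + D\right) \left(D + 7\right) = 2 D \left(7 + D\right)$)
$s{\left(y \right)} = -3 - \frac{18}{-20 + y}$ ($s{\left(y \right)} = -3 + \frac{-53 + 35}{2 \left(-2\right) \left(7 - 2\right) + y} = -3 - \frac{18}{2 \left(-2\right) 5 + y} = -3 - \frac{18}{-20 + y}$)
$\left(s{\left(\left(75 + 66\right) \left(87 + 33\right) \right)} + 30928\right) - 13224 = \left(\frac{3 \left(14 - \left(75 + 66\right) \left(87 + 33\right)\right)}{-20 + \left(75 + 66\right) \left(87 + 33\right)} + 30928\right) - 13224 = \left(\frac{3 \left(14 - 141 \cdot 120\right)}{-20 + 141 \cdot 120} + 30928\right) - 13224 = \left(\frac{3 \left(14 - 16920\right)}{-20 + 16920} + 30928\right) - 13224 = \left(\frac{3 \left(14 - 16920\right)}{16900} + 30928\right) - 13224 = \left(3 \cdot \frac{1}{16900} \left(-16906\right) + 30928\right) - 13224 = \left(- \frac{25359}{8450} + 30928\right) - 13224 = \frac{261316241}{8450} - 13224 = \frac{149573441}{8450}$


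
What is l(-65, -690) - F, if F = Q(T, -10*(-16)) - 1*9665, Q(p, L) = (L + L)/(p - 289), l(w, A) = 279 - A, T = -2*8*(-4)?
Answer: 478594/45 ≈ 10635.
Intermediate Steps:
T = 64 (T = -16*(-4) = 64)
Q(p, L) = 2*L/(-289 + p) (Q(p, L) = (2*L)/(-289 + p) = 2*L/(-289 + p))
F = -434989/45 (F = 2*(-10*(-16))/(-289 + 64) - 1*9665 = 2*160/(-225) - 9665 = 2*160*(-1/225) - 9665 = -64/45 - 9665 = -434989/45 ≈ -9666.4)
l(-65, -690) - F = (279 - 1*(-690)) - 1*(-434989/45) = (279 + 690) + 434989/45 = 969 + 434989/45 = 478594/45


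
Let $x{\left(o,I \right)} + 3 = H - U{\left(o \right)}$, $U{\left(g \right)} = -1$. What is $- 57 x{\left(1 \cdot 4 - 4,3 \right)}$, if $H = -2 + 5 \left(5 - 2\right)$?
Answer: $-627$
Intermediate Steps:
$H = 13$ ($H = -2 + 5 \left(5 - 2\right) = -2 + 5 \cdot 3 = -2 + 15 = 13$)
$x{\left(o,I \right)} = 11$ ($x{\left(o,I \right)} = -3 + \left(13 - -1\right) = -3 + \left(13 + 1\right) = -3 + 14 = 11$)
$- 57 x{\left(1 \cdot 4 - 4,3 \right)} = \left(-57\right) 11 = -627$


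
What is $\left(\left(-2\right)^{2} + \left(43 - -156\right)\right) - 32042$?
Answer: $-31839$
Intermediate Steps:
$\left(\left(-2\right)^{2} + \left(43 - -156\right)\right) - 32042 = \left(4 + \left(43 + 156\right)\right) - 32042 = \left(4 + 199\right) - 32042 = 203 - 32042 = -31839$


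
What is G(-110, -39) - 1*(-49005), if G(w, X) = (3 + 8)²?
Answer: 49126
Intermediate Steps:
G(w, X) = 121 (G(w, X) = 11² = 121)
G(-110, -39) - 1*(-49005) = 121 - 1*(-49005) = 121 + 49005 = 49126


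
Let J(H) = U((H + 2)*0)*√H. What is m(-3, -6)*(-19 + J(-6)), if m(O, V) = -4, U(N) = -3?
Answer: 76 + 12*I*√6 ≈ 76.0 + 29.394*I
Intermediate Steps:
J(H) = -3*√H
m(-3, -6)*(-19 + J(-6)) = -4*(-19 - 3*I*√6) = 76 + 12*I*√6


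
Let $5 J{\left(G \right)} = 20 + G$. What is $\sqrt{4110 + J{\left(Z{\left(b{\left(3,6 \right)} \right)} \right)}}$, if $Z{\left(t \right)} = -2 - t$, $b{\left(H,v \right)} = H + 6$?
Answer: $\frac{\sqrt{102795}}{5} \approx 64.123$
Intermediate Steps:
$b{\left(H,v \right)} = 6 + H$
$J{\left(G \right)} = 4 + \frac{G}{5}$ ($J{\left(G \right)} = \frac{20 + G}{5} = 4 + \frac{G}{5}$)
$\sqrt{4110 + J{\left(Z{\left(b{\left(3,6 \right)} \right)} \right)}} = \sqrt{4110 + \left(4 + \frac{-2 - \left(6 + 3\right)}{5}\right)} = \sqrt{4110 + \left(4 + \frac{-2 - 9}{5}\right)} = \sqrt{4110 + \left(4 + \frac{1}{5} \left(-11\right)\right)} = \sqrt{4110 + \left(4 - \frac{11}{5}\right)} = \sqrt{4110 + \frac{9}{5}} = \sqrt{\frac{20559}{5}} = \frac{\sqrt{102795}}{5}$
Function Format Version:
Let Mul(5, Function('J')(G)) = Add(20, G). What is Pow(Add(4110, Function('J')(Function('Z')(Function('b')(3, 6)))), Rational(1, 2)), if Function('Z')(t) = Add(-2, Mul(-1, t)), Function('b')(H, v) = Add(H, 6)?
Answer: Mul(Rational(1, 5), Pow(102795, Rational(1, 2))) ≈ 64.123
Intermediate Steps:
Function('b')(H, v) = Add(6, H)
Function('J')(G) = Add(4, Mul(Rational(1, 5), G)) (Function('J')(G) = Mul(Rational(1, 5), Add(20, G)) = Add(4, Mul(Rational(1, 5), G)))
Pow(Add(4110, Function('J')(Function('Z')(Function('b')(3, 6)))), Rational(1, 2)) = Pow(Add(4110, Add(4, Mul(Rational(1, 5), Add(-2, Mul(-1, Add(6, 3)))))), Rational(1, 2)) = Pow(Add(4110, Add(4, Mul(Rational(1, 5), Add(-2, Mul(-1, 9))))), Rational(1, 2)) = Pow(Add(4110, Add(4, Mul(Rational(1, 5), Add(-2, -9)))), Rational(1, 2)) = Pow(Add(4110, Add(4, Mul(Rational(1, 5), -11))), Rational(1, 2)) = Pow(Add(4110, Add(4, Rational(-11, 5))), Rational(1, 2)) = Pow(Add(4110, Rational(9, 5)), Rational(1, 2)) = Pow(Rational(20559, 5), Rational(1, 2)) = Mul(Rational(1, 5), Pow(102795, Rational(1, 2)))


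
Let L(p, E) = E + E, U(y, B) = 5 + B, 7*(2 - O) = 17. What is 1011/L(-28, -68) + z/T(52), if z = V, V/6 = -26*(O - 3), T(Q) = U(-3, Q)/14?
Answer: 320247/2584 ≈ 123.93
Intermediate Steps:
O = -3/7 (O = 2 - ⅐*17 = 2 - 17/7 = -3/7 ≈ -0.42857)
T(Q) = 5/14 + Q/14 (T(Q) = (5 + Q)/14 = (5 + Q)*(1/14) = 5/14 + Q/14)
V = 3744/7 (V = 6*(-26*(-3/7 - 3)) = 6*(-26*(-24/7)) = 6*(624/7) = 3744/7 ≈ 534.86)
L(p, E) = 2*E
z = 3744/7 ≈ 534.86
1011/L(-28, -68) + z/T(52) = 1011/((2*(-68))) + 3744/(7*(5/14 + (1/14)*52)) = 1011/(-136) + 3744/(7*(5/14 + 26/7)) = 1011*(-1/136) + 3744/(7*(57/14)) = -1011/136 + (3744/7)*(14/57) = -1011/136 + 2496/19 = 320247/2584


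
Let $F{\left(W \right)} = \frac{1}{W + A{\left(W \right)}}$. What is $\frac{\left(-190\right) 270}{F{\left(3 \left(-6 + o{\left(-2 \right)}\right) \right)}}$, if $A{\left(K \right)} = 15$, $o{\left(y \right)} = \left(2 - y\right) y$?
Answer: $1385100$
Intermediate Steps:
$o{\left(y \right)} = y \left(2 - y\right)$
$F{\left(W \right)} = \frac{1}{15 + W}$ ($F{\left(W \right)} = \frac{1}{W + 15} = \frac{1}{15 + W}$)
$\frac{\left(-190\right) 270}{F{\left(3 \left(-6 + o{\left(-2 \right)}\right) \right)}} = \frac{\left(-190\right) 270}{\frac{1}{15 + 3 \left(-6 - 2 \left(2 - -2\right)\right)}} = - \frac{51300}{\frac{1}{15 + 3 \left(-6 - 2 \left(2 + 2\right)\right)}} = - \frac{51300}{\frac{1}{15 + 3 \left(-6 - 8\right)}} = - \frac{51300}{\frac{1}{15 + 3 \left(-14\right)}} = - \frac{51300}{\frac{1}{15 - 42}} = - \frac{51300}{\frac{1}{-27}} = - \frac{51300}{- \frac{1}{27}} = \left(-51300\right) \left(-27\right) = 1385100$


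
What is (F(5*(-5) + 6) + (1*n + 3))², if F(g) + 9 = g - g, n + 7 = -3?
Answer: 256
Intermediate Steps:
n = -10 (n = -7 - 3 = -10)
F(g) = -9 (F(g) = -9 + (g - g) = -9 + 0 = -9)
(F(5*(-5) + 6) + (1*n + 3))² = (-9 + (1*(-10) + 3))² = (-9 + (-10 + 3))² = (-9 - 7)² = (-16)² = 256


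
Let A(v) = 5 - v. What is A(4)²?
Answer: 1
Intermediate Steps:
A(4)² = (5 - 1*4)² = (5 - 4)² = 1² = 1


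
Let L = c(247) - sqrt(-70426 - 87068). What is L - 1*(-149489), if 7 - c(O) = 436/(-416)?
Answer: 15547693/104 - I*sqrt(157494) ≈ 1.495e+5 - 396.85*I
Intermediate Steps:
c(O) = 837/104 (c(O) = 7 - 436/(-416) = 7 - 436*(-1)/416 = 7 - 1*(-109/104) = 7 + 109/104 = 837/104)
L = 837/104 - I*sqrt(157494) (L = 837/104 - sqrt(-70426 - 87068) = 837/104 - sqrt(-157494) = 837/104 - I*sqrt(157494) ≈ 8.0481 - 396.85*I)
L - 1*(-149489) = (837/104 - I*sqrt(157494)) - 1*(-149489) = (837/104 - I*sqrt(157494)) + 149489 = 15547693/104 - I*sqrt(157494)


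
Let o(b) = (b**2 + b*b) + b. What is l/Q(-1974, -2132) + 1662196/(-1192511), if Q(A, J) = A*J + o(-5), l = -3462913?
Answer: -11125101538691/5018817297243 ≈ -2.2167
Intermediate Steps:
o(b) = b + 2*b**2 (o(b) = (b**2 + b**2) + b = 2*b**2 + b = b + 2*b**2)
Q(A, J) = 45 + A*J (Q(A, J) = A*J - 5*(1 + 2*(-5)) = A*J - 5*(1 - 10) = A*J - 5*(-9) = A*J + 45 = 45 + A*J)
l/Q(-1974, -2132) + 1662196/(-1192511) = -3462913/(45 - 1974*(-2132)) + 1662196/(-1192511) = -3462913/(45 + 4208568) + 1662196*(-1/1192511) = -3462913/4208613 - 1662196/1192511 = -11125101538691/5018817297243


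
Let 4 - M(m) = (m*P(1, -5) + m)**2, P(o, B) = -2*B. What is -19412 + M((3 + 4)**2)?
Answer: -309929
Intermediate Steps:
M(m) = 4 - 121*m**2 (M(m) = 4 - (m*(-2*(-5)) + m)**2 = 4 - (m*10 + m)**2 = 4 - (10*m + m)**2 = 4 - (11*m)**2 = 4 - 121*m**2)
-19412 + M((3 + 4)**2) = -19412 + (4 - 121*(3 + 4)**4) = -19412 + (4 - 121*(7**2)**2) = -19412 + (4 - 121*49**2) = -19412 + (4 - 121*2401) = -19412 + (4 - 290521) = -19412 - 290517 = -309929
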